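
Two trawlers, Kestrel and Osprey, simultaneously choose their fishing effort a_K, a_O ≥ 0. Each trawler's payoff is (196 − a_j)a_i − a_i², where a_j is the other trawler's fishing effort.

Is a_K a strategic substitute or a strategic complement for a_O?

strategic substitutes

Kestrel's payoff is (196 − a_O)a_K − a_K².
∂π/∂a_K = 196 − a_O − 2a_K = 0, so a_K = 98 − 0.5a_O.
The best-response slope da_K/da_O = −0.5 < 0: the reaction function is downward-sloping, so the choices are strategic substitutes.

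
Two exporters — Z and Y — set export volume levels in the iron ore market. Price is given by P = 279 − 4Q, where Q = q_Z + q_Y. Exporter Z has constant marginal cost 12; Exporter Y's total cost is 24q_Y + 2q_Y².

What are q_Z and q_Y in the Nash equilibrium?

Exporter Z's profit: π = q_Z(279 − 4(q_Z + q_Y)) − 12q_Z.
∂π/∂q_Z = 267 − 8q_Z − 4q_Y = 0, so q_Z = 33.375 − 0.5q_Y.
For Y: ∂π/∂q_Y = 255 − 12q_Y − 4q_Z = 0 ⇒ q_Y = 21.25 − (1/3)q_Z.
Solving the two reaction functions simultaneously: (1 − (−0.5)(−1/3))q_Z = 33.375 − 0.5·21.25, so (5/6)q_Z = 22.75 and q_Z = 27.3.
Then q_Y = 21.25 − (1/3)·27.3 = 12.15.

27.3, 12.15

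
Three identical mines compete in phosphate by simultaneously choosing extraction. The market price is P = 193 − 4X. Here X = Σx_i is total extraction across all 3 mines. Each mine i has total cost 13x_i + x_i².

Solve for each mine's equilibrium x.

A representative mine's profit is π_i = x_i(193 − 4X) − 13x_i − x_i², with X = x_i + Σ_{j≠i} x_j.
First-order condition: 180 − 10x_i − 4Σ_{j≠i} x_j = 0.
Imposing symmetry (x_j = x for all j) turns Σ_{j≠i} x_j into 2x, so 180 = 18x and x = 10.

10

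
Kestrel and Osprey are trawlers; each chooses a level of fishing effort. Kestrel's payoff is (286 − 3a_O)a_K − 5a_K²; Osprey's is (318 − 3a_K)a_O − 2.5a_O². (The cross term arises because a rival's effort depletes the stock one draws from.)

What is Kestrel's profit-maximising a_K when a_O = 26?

Expanding Kestrel's payoff: 286a_K − 3a_Oa_K − 5a_K².
∂π/∂a_K = 286 − 3a_O − 10a_K = 0, so a_K = 28.6 − 0.3a_O.
At a_O = 26: a_K = 28.6 − 0.3·26 = 20.8.

20.8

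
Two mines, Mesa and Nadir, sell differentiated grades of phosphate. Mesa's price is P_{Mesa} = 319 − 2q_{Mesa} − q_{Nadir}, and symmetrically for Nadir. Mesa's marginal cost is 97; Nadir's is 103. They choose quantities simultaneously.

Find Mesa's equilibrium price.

186.6

Mine Mesa's profit: π = q_{Mesa}(319 − 2q_{Mesa} − q_{Nadir}) − 97q_{Mesa}.
∂π/∂q_{Mesa} = 222 − 4q_{Mesa} − q_{Nadir} = 0 ⇒ q_{Mesa} = 55.5 − 0.25q_{Nadir}.
Similarly q_{Nadir} = 54 − 0.25q_{Mesa}.
Solving the two reaction functions simultaneously: (1 − (−0.25)(−0.25))q_{Mesa} = 55.5 − 0.25·54, so 0.9375q_{Mesa} = 42 and q_{Mesa} = 44.8.
Then q_{Nadir} = 54 − 0.25·44.8 = 42.8.
P_{Mesa} = 319 − 2·44.8 − 42.8 = 186.6.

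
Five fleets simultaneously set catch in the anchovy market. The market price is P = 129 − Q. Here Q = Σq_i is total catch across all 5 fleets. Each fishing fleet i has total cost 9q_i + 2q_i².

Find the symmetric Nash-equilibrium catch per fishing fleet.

A representative fishing fleet's profit is π_i = q_i(129 − Q) − 9q_i − 2q_i², with Q = q_i + Σ_{j≠i} q_j.
First-order condition: 120 − 6q_i − Σ_{j≠i} q_j = 0.
In a symmetric equilibrium every fishing fleet chooses the same q, so Σ_{j≠i} q_j = 4q. The condition becomes 120 − 10q = 0, giving q = 120/10 = 12.

12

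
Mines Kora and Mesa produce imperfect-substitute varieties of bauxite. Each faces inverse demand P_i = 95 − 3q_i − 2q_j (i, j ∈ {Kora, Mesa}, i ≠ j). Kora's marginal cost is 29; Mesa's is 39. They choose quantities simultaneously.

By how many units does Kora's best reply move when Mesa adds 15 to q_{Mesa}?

Mine Kora's profit: π = q_{Kora}(95 − 3q_{Kora} − 2q_{Mesa}) − 29q_{Kora}.
∂π/∂q_{Kora} = 66 − 6q_{Kora} − 2q_{Mesa} = 0 ⇒ q_{Kora} = 11 − (1/3)q_{Mesa}.
The reaction-function slope is −1/3, so a 15-unit rise in q_{Mesa} moves q_{Kora} by −1/3 × 15 = −5. Kora's best response falls — the actions are strategic substitutes.

-5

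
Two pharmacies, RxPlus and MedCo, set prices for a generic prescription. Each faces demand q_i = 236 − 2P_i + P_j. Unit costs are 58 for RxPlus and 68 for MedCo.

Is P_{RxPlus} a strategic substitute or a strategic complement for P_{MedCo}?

strategic complements

RxPlus's profit: π = (P_{RxPlus} − 58)(236 − 2P_{RxPlus} + P_{MedCo}).
∂π/∂P_{RxPlus} = 352 − 4P_{RxPlus} + P_{MedCo} = 0 ⇒ P_{RxPlus} = 88 + 0.25P_{MedCo}.
The best-response slope dP_{RxPlus}/dP_{MedCo} = 0.25 > 0: the reaction function is upward-sloping, so the choices are strategic complements.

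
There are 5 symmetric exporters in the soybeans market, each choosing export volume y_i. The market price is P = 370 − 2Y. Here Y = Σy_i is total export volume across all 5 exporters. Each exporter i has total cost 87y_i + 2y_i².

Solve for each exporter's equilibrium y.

A representative exporter's profit is π_i = y_i(370 − 2Y) − 87y_i − 2y_i², with Y = y_i + Σ_{j≠i} y_j.
First-order condition: 283 − 8y_i − 2Σ_{j≠i} y_j = 0.
With identical exporters, set every y_j = y: then 283 − 8y − 8y = 0, i.e. y = 283/16 = 17.6875.

17.6875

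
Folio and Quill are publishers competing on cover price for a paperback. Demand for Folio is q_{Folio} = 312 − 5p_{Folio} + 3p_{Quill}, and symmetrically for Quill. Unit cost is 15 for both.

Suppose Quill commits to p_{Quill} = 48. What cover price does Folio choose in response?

53.1

Folio's profit: π = (p_{Folio} − 15)(312 − 5p_{Folio} + 3p_{Quill}).
∂π/∂p_{Folio} = 387 − 10p_{Folio} + 3p_{Quill} = 0 ⇒ p_{Folio} = 38.7 + 0.3p_{Quill}.
At p_{Quill} = 48: p_{Folio} = 38.7 + 0.3·48 = 53.1.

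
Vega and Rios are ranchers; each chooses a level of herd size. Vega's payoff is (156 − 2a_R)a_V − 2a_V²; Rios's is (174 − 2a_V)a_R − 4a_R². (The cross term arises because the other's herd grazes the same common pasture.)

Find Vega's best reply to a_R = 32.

Expanding Vega's payoff: 156a_V − 2a_Ra_V − 2a_V².
∂π/∂a_V = 156 − 2a_R − 4a_V = 0, so a_V = 39 − 0.5a_R.
At a_R = 32: a_V = 39 − 0.5·32 = 23.

23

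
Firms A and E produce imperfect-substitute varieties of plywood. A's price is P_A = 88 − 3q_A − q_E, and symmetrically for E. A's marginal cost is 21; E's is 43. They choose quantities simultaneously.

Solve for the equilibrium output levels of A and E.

Firm A's profit: π = q_A(88 − 3q_A − q_E) − 21q_A.
∂π/∂q_A = 67 − 6q_A − q_E = 0 ⇒ q_A = 67/6 − (1/6)q_E.
Similarly q_E = 7.5 − (1/6)q_A.
Solving the two reaction functions simultaneously: (1 − (−1/6)(−1/6))q_A = 67/6 − (1/6)·7.5, so (35/36)q_A = 119/12 and q_A = 10.2.
Then q_E = 7.5 − (1/6)·10.2 = 5.8.

10.2, 5.8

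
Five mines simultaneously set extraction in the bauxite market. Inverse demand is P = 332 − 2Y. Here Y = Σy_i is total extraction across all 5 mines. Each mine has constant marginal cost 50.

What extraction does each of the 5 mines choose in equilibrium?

23.5

A representative mine's profit is π_i = y_i(332 − 2Y) − 50y_i, with Y = y_i + Σ_{j≠i} y_j.
First-order condition: 282 − 4y_i − 2Σ_{j≠i} y_j = 0.
With identical mines, set every y_j = y: then 282 − 4y − 8y = 0, i.e. y = 282/12 = 23.5.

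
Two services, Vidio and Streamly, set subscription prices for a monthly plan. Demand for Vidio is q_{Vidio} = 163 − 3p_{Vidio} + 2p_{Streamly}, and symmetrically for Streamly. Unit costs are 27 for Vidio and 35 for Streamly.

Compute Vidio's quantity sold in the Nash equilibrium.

106.5

Vidio's profit: π = (p_{Vidio} − 27)(163 − 3p_{Vidio} + 2p_{Streamly}).
∂π/∂p_{Vidio} = 244 − 6p_{Vidio} + 2p_{Streamly} = 0 ⇒ p_{Vidio} = 122/3 + (1/3)p_{Streamly}.
Similarly p_{Streamly} = 134/3 + (1/3)p_{Vidio}.
Solving the two reaction functions simultaneously: (1 − (1/3)(1/3))p_{Vidio} = 122/3 + (1/3)·(134/3), so (8/9)p_{Vidio} = 500/9 and p_{Vidio} = 62.5.
Then p_{Streamly} = 134/3 + (1/3)·62.5 = 65.5.
q_{Vidio} = 163 − 3·62.5 + 2·65.5 = 106.5.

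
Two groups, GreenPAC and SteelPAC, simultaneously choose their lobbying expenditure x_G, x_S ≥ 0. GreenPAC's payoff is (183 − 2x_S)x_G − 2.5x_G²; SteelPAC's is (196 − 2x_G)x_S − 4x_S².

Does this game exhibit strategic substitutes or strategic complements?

strategic substitutes

Expanding GreenPAC's payoff: 183x_G − 2x_Sx_G − 2.5x_G².
∂π/∂x_G = 183 − 2x_S − 5x_G = 0, so x_G = 36.6 − 0.4x_S.
The best-response slope dx_G/dx_S = −0.4 < 0: the reaction function is downward-sloping, so the choices are strategic substitutes.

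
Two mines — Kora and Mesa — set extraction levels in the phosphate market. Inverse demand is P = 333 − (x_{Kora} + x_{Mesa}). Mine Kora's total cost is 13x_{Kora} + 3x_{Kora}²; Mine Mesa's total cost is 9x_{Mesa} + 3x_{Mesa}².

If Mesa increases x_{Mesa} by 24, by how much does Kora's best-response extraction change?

-3

Mine Kora's profit: π = x_{Kora}(333 − (x_{Kora} + x_{Mesa})) − 13x_{Kora} − 3x_{Kora}².
∂π/∂x_{Kora} = 320 − 8x_{Kora} − x_{Mesa} = 0, so x_{Kora} = 40 − 0.125x_{Mesa}.
The reaction-function slope is −0.125, so a 24-unit rise in x_{Mesa} moves x_{Kora} by −0.125 × 24 = −3. Kora's best response falls — the actions are strategic substitutes.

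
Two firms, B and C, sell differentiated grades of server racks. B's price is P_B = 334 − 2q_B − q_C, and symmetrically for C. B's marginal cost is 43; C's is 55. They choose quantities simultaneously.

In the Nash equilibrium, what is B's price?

Firm B's profit: π = q_B(334 − 2q_B − q_C) − 43q_B.
∂π/∂q_B = 291 − 4q_B − q_C = 0 ⇒ q_B = 72.75 − 0.25q_C.
Similarly q_C = 69.75 − 0.25q_B.
Plugging q_C into B's best response: q_B = 72.75 − 0.25(69.75 − 0.25q_B) ⇒ 0.9375q_B = 55.3125, so q_B = 59.
Then q_C = 69.75 − 0.25·59 = 55.
P_B = 334 − 2·59 − 55 = 161.

161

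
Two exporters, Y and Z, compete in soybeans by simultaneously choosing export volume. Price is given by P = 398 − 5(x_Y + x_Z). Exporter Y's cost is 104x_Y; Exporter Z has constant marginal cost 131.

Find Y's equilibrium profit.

2289.8

Exporter Y's profit: π = x_Y(398 − 5(x_Y + x_Z)) − 104x_Y.
∂π/∂x_Y = 294 − 10x_Y − 5x_Z = 0, so x_Y = 29.4 − 0.5x_Z.
By the same steps for Z: x_Z = 26.7 − 0.5x_Y.
Plugging x_Z into Y's best response: x_Y = 29.4 − 0.5(26.7 − 0.5x_Y) ⇒ 0.75x_Y = 16.05, so x_Y = 21.4.
Then x_Z = 26.7 − 0.5·21.4 = 16.
Price P = 398 − 5·37.4 = 211.
Y's profit: (211 − 104)·21.4 = 2289.8.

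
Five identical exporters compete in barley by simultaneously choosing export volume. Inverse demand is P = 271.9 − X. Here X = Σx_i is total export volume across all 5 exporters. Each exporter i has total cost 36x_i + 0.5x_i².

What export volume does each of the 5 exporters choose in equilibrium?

A representative exporter's profit is π_i = x_i(271.9 − X) − 36x_i − 0.5x_i², with X = x_i + Σ_{j≠i} x_j.
First-order condition: 235.9 − 3x_i − Σ_{j≠i} x_j = 0.
In a symmetric equilibrium every exporter chooses the same x, so Σ_{j≠i} x_j = 4x. The condition becomes 235.9 − 7x = 0, giving x = 235.9/7 = 33.7.

33.7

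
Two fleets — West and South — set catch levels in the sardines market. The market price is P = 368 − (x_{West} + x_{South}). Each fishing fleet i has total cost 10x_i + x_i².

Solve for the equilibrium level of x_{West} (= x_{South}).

Fishing fleet West's profit: π = x_{West}(368 − (x_{West} + x_{South})) − 10x_{West} − x_{West}².
∂π/∂x_{West} = 358 − 4x_{West} − x_{South} = 0, so x_{West} = 89.5 − 0.25x_{South}.
Setting x_{West} = x_{South} in the reaction function: x_{West} = 89.5 − 0.25x_{West}, so x_{West} = 89.5 / 1.25 = 71.6.

71.6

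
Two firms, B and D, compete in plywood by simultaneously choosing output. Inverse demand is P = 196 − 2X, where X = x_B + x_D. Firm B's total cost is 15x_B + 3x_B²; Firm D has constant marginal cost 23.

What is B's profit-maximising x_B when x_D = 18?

14.5

Firm B's profit: π = x_B(196 − 2(x_B + x_D)) − 15x_B − 3x_B².
∂π/∂x_B = 181 − 10x_B − 2x_D = 0, so x_B = 18.1 − 0.2x_D.
At x_D = 18: x_B = 18.1 − 0.2·18 = 14.5.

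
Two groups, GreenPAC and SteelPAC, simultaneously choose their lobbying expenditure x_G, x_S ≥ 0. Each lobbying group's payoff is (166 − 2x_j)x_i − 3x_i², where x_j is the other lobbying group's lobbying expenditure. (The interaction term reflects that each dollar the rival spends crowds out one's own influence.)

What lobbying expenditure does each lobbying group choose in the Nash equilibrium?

20.75

GreenPAC's payoff is (166 − 2x_S)x_G − 3x_G².
∂π/∂x_G = 166 − 2x_S − 6x_G = 0, so x_G = 83/3 − (1/3)x_S.
By symmetry x_S = x_G; substituting into the reaction function, (4/3)x_G = 83/3 and x_G = 20.75.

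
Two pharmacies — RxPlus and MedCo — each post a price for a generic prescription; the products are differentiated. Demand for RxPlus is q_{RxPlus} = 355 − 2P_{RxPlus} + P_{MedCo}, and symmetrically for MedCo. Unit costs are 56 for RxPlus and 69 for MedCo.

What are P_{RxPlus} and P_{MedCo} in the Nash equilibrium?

157.4, 162.6

RxPlus's profit: π = (P_{RxPlus} − 56)(355 − 2P_{RxPlus} + P_{MedCo}).
∂π/∂P_{RxPlus} = 467 − 4P_{RxPlus} + P_{MedCo} = 0 ⇒ P_{RxPlus} = 116.75 + 0.25P_{MedCo}.
Similarly P_{MedCo} = 123.25 + 0.25P_{RxPlus}.
Solving the two reaction functions simultaneously: (1 − (0.25)(0.25))P_{RxPlus} = 116.75 + 0.25·123.25, so 0.9375P_{RxPlus} = 147.5625 and P_{RxPlus} = 157.4.
Then P_{MedCo} = 123.25 + 0.25·157.4 = 162.6.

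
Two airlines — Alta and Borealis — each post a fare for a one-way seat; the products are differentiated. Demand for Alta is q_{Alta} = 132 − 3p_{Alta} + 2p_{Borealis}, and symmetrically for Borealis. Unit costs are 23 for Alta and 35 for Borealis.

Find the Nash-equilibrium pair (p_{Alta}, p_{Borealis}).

52.5, 57

Alta's profit: π = (p_{Alta} − 23)(132 − 3p_{Alta} + 2p_{Borealis}).
∂π/∂p_{Alta} = 201 − 6p_{Alta} + 2p_{Borealis} = 0 ⇒ p_{Alta} = 33.5 + (1/3)p_{Borealis}.
Similarly p_{Borealis} = 39.5 + (1/3)p_{Alta}.
Solving the two reaction functions simultaneously: (1 − (1/3)(1/3))p_{Alta} = 33.5 + (1/3)·39.5, so (8/9)p_{Alta} = 140/3 and p_{Alta} = 52.5.
Then p_{Borealis} = 39.5 + (1/3)·52.5 = 57.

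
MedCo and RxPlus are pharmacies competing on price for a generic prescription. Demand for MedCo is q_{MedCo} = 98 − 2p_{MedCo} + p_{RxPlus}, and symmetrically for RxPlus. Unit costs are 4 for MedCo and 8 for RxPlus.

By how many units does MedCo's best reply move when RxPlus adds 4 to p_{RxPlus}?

MedCo's profit: π = (p_{MedCo} − 4)(98 − 2p_{MedCo} + p_{RxPlus}).
∂π/∂p_{MedCo} = 106 − 4p_{MedCo} + p_{RxPlus} = 0 ⇒ p_{MedCo} = 26.5 + 0.25p_{RxPlus}.
The reaction-function slope is 0.25, so a 4-unit rise in p_{RxPlus} moves p_{MedCo} by 0.25 × 4 = 1. MedCo's best response rises — the actions are strategic complements.

1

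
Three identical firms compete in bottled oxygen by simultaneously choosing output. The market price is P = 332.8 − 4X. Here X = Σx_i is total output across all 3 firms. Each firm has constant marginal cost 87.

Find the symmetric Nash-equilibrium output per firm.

15.3625

A representative firm's profit is π_i = x_i(332.8 − 4X) − 87x_i, with X = x_i + Σ_{j≠i} x_j.
First-order condition: 245.8 − 8x_i − 4Σ_{j≠i} x_j = 0.
Imposing symmetry (x_j = x for all j) turns Σ_{j≠i} x_j into 2x, so 245.8 = 16x and x = 15.3625.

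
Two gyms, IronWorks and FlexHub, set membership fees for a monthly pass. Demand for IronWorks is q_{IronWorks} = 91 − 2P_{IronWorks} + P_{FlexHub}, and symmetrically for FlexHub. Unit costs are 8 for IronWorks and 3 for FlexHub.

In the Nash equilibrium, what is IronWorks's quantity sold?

IronWorks's profit: π = (P_{IronWorks} − 8)(91 − 2P_{IronWorks} + P_{FlexHub}).
∂π/∂P_{IronWorks} = 107 − 4P_{IronWorks} + P_{FlexHub} = 0 ⇒ P_{IronWorks} = 26.75 + 0.25P_{FlexHub}.
Similarly P_{FlexHub} = 24.25 + 0.25P_{IronWorks}.
Solving the two reaction functions simultaneously: (1 − (0.25)(0.25))P_{IronWorks} = 26.75 + 0.25·24.25, so 0.9375P_{IronWorks} = 32.8125 and P_{IronWorks} = 35.
Then P_{FlexHub} = 24.25 + 0.25·35 = 33.
q_{IronWorks} = 91 − 2·35 + 33 = 54.

54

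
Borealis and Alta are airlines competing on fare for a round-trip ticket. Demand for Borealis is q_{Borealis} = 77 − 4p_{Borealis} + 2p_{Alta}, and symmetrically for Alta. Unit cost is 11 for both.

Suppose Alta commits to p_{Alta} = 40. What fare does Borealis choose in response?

Borealis's profit: π = (p_{Borealis} − 11)(77 − 4p_{Borealis} + 2p_{Alta}).
∂π/∂p_{Borealis} = 121 − 8p_{Borealis} + 2p_{Alta} = 0 ⇒ p_{Borealis} = 15.125 + 0.25p_{Alta}.
At p_{Alta} = 40: p_{Borealis} = 15.125 + 0.25·40 = 25.125.

25.125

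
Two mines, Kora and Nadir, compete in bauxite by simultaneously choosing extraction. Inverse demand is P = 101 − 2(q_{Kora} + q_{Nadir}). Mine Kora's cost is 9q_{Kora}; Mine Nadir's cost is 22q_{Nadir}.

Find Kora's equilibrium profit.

Mine Kora's profit: π = q_{Kora}(101 − 2(q_{Kora} + q_{Nadir})) − 9q_{Kora}.
∂π/∂q_{Kora} = 92 − 4q_{Kora} − 2q_{Nadir} = 0, so q_{Kora} = 23 − 0.5q_{Nadir}.
By the same steps for Nadir: q_{Nadir} = 19.75 − 0.5q_{Kora}.
Solving the two reaction functions simultaneously: (1 − (−0.5)(−0.5))q_{Kora} = 23 − 0.5·19.75, so 0.75q_{Kora} = 13.125 and q_{Kora} = 17.5.
Then q_{Nadir} = 19.75 − 0.5·17.5 = 11.
Price P = 101 − 2·28.5 = 44.
Kora's profit: (44 − 9)·17.5 = 612.5.

612.5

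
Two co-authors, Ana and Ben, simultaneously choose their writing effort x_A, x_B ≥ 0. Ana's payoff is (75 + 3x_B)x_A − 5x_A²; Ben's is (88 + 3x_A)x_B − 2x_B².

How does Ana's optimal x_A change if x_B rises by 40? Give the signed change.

12

Expanding Ana's payoff: 75x_A + 3x_Bx_A − 5x_A².
∂π/∂x_A = 75 + 3x_B − 10x_A = 0, so x_A = 7.5 + 0.3x_B.
The reaction-function slope is 0.3, so a 40-unit rise in x_B moves x_A by 0.3 × 40 = 12. Ana's best response rises — the actions are strategic complements.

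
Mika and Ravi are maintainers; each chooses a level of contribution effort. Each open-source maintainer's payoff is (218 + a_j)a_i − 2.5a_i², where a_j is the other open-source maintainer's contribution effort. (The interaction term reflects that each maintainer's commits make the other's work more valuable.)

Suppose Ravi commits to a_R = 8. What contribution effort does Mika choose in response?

45.2

Mika's payoff is (218 + a_R)a_M − 2.5a_M².
∂π/∂a_M = 218 + a_R − 5a_M = 0, so a_M = 43.6 + 0.2a_R.
At a_R = 8: a_M = 43.6 + 0.2·8 = 45.2.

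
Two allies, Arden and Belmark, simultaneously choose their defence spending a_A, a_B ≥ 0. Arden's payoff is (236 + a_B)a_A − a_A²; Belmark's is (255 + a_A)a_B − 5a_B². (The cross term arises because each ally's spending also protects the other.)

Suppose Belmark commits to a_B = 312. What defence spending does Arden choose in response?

274

Expanding Arden's payoff: 236a_A + a_Ba_A − a_A².
∂π/∂a_A = 236 + a_B − 2a_A = 0, so a_A = 118 + 0.5a_B.
At a_B = 312: a_A = 118 + 0.5·312 = 274.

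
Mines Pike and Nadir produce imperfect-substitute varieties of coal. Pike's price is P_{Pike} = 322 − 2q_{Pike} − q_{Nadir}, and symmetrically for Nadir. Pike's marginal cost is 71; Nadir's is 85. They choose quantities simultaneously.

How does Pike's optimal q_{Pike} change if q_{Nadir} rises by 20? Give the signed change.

Mine Pike's profit: π = q_{Pike}(322 − 2q_{Pike} − q_{Nadir}) − 71q_{Pike}.
∂π/∂q_{Pike} = 251 − 4q_{Pike} − q_{Nadir} = 0 ⇒ q_{Pike} = 62.75 − 0.25q_{Nadir}.
The reaction-function slope is −0.25, so a 20-unit rise in q_{Nadir} moves q_{Pike} by −0.25 × 20 = −5. Pike's best response falls — the actions are strategic substitutes.

-5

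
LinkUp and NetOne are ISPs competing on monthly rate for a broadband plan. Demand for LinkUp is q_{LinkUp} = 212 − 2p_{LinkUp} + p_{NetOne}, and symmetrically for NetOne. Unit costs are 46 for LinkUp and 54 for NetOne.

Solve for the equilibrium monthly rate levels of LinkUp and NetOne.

LinkUp's profit: π = (p_{LinkUp} − 46)(212 − 2p_{LinkUp} + p_{NetOne}).
∂π/∂p_{LinkUp} = 304 − 4p_{LinkUp} + p_{NetOne} = 0 ⇒ p_{LinkUp} = 76 + 0.25p_{NetOne}.
Similarly p_{NetOne} = 80 + 0.25p_{LinkUp}.
Substituting the second reaction function into the first: p_{LinkUp} = 76 + 0.25(80 + 0.25p_{LinkUp}), which gives 0.9375p_{LinkUp} = 96 ⇒ p_{LinkUp} = 102.4.
Then p_{NetOne} = 80 + 0.25·102.4 = 105.6.

102.4, 105.6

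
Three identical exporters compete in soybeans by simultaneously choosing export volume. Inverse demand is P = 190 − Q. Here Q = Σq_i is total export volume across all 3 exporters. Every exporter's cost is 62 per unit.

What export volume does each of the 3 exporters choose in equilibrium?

A representative exporter's profit is π_i = q_i(190 − Q) − 62q_i, with Q = q_i + Σ_{j≠i} q_j.
First-order condition: 128 − 2q_i − Σ_{j≠i} q_j = 0.
In a symmetric equilibrium every exporter chooses the same q, so Σ_{j≠i} q_j = 2q. The condition becomes 128 − 4q = 0, giving q = 128/4 = 32.

32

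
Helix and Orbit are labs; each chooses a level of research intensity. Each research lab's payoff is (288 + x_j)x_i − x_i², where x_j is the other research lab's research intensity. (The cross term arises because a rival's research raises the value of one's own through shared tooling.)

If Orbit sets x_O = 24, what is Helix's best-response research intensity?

Helix's payoff is (288 + x_O)x_H − x_H².
∂π/∂x_H = 288 + x_O − 2x_H = 0, so x_H = 144 + 0.5x_O.
At x_O = 24: x_H = 144 + 0.5·24 = 156.

156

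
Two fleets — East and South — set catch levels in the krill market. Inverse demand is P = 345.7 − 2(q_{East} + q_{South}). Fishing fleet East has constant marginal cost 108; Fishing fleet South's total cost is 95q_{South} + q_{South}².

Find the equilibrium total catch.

Fishing fleet East's profit: π = q_{East}(345.7 − 2(q_{East} + q_{South})) − 108q_{East}.
∂π/∂q_{East} = 237.7 − 4q_{East} − 2q_{South} = 0, so q_{East} = 59.425 − 0.5q_{South}.
For South: ∂π/∂q_{South} = 250.7 − 6q_{South} − 2q_{East} = 0 ⇒ q_{South} = 2507/60 − (1/3)q_{East}.
Plugging q_{South} into East's best response: q_{East} = 59.425 − 0.5(2507/60 − (1/3)q_{East}) ⇒ (5/6)q_{East} = 578/15, so q_{East} = 46.24.
Then q_{South} = 2507/60 − (1/3)·46.24 = 26.37.
Total catch: 46.24 + 26.37 = 72.61.

72.61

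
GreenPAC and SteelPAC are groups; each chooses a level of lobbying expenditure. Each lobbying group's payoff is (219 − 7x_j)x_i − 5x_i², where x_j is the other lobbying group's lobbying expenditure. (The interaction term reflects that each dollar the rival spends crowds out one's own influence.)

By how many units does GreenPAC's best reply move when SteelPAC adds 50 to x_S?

-35

GreenPAC's payoff is (219 − 7x_S)x_G − 5x_G².
∂π/∂x_G = 219 − 7x_S − 10x_G = 0, so x_G = 21.9 − 0.7x_S.
The reaction-function slope is −0.7, so a 50-unit rise in x_S moves x_G by −0.7 × 50 = −35. GreenPAC's best response falls — the actions are strategic substitutes.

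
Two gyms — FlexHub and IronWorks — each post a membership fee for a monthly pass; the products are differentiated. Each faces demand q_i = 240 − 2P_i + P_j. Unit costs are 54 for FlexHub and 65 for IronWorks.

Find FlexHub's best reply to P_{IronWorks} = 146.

123.5

FlexHub's profit: π = (P_{FlexHub} − 54)(240 − 2P_{FlexHub} + P_{IronWorks}).
∂π/∂P_{FlexHub} = 348 − 4P_{FlexHub} + P_{IronWorks} = 0 ⇒ P_{FlexHub} = 87 + 0.25P_{IronWorks}.
At P_{IronWorks} = 146: P_{FlexHub} = 87 + 0.25·146 = 123.5.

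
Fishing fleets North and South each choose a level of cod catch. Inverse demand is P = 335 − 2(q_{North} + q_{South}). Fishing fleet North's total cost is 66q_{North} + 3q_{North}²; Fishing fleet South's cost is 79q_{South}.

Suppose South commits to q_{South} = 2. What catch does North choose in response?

26.5

Fishing fleet North's profit: π = q_{North}(335 − 2(q_{North} + q_{South})) − 66q_{North} − 3q_{North}².
∂π/∂q_{North} = 269 − 10q_{North} − 2q_{South} = 0, so q_{North} = 26.9 − 0.2q_{South}.
At q_{South} = 2: q_{North} = 26.9 − 0.2·2 = 26.5.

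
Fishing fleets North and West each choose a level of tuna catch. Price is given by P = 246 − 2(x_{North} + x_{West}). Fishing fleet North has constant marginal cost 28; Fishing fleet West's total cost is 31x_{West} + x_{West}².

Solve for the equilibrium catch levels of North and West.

Fishing fleet North's profit: π = x_{North}(246 − 2(x_{North} + x_{West})) − 28x_{North}.
∂π/∂x_{North} = 218 − 4x_{North} − 2x_{West} = 0, so x_{North} = 54.5 − 0.5x_{West}.
For West: ∂π/∂x_{West} = 215 − 6x_{West} − 2x_{North} = 0 ⇒ x_{West} = 215/6 − (1/3)x_{North}.
Solving the two reaction functions simultaneously: (1 − (−0.5)(−1/3))x_{North} = 54.5 − 0.5·(215/6), so (5/6)x_{North} = 439/12 and x_{North} = 43.9.
Then x_{West} = 215/6 − (1/3)·43.9 = 21.2.

43.9, 21.2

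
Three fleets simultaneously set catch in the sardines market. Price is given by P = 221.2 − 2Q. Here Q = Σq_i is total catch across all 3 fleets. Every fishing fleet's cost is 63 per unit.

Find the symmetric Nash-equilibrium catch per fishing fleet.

19.775

A representative fishing fleet's profit is π_i = q_i(221.2 − 2Q) − 63q_i, with Q = q_i + Σ_{j≠i} q_j.
First-order condition: 158.2 − 4q_i − 2Σ_{j≠i} q_j = 0.
In a symmetric equilibrium every fishing fleet chooses the same q, so Σ_{j≠i} q_j = 2q. The condition becomes 158.2 − 8q = 0, giving q = 158.2/8 = 19.775.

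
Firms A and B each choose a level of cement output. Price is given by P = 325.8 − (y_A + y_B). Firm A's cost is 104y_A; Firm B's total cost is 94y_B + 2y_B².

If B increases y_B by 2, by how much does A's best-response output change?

Firm A's profit: π = y_A(325.8 − (y_A + y_B)) − 104y_A.
∂π/∂y_A = 221.8 − 2y_A − y_B = 0, so y_A = 110.9 − 0.5y_B.
The reaction-function slope is −0.5, so a 2-unit rise in y_B moves y_A by −0.5 × 2 = −1. A's best response falls — the actions are strategic substitutes.

-1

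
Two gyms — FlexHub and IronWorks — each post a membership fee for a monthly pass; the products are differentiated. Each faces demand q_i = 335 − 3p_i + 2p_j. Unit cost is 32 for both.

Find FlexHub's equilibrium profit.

FlexHub's profit: π = (p_{FlexHub} − 32)(335 − 3p_{FlexHub} + 2p_{IronWorks}).
∂π/∂p_{FlexHub} = 431 − 6p_{FlexHub} + 2p_{IronWorks} = 0 ⇒ p_{FlexHub} = 431/6 + (1/3)p_{IronWorks}.
By symmetry p_{IronWorks} = p_{FlexHub}; substituting into the reaction function, (2/3)p_{FlexHub} = 431/6 and p_{FlexHub} = 107.75.
q_{FlexHub} = 335 − 3·107.75 + 2·107.75 = 227.25.
Profit = (107.75 − 32)·227.25 = 17214.1875.

17214.1875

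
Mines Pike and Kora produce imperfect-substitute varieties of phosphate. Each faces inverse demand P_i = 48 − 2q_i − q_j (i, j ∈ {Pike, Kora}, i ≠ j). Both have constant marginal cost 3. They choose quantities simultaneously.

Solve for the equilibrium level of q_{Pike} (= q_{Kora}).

9

Mine Pike's profit: π = q_{Pike}(48 − 2q_{Pike} − q_{Kora}) − 3q_{Pike}.
∂π/∂q_{Pike} = 45 − 4q_{Pike} − q_{Kora} = 0 ⇒ q_{Pike} = 11.25 − 0.25q_{Kora}.
The game is symmetric, so in equilibrium q_{Kora} = q_{Pike}: the reaction function gives 1.25q_{Pike} = 11.25, hence q_{Pike} = 9.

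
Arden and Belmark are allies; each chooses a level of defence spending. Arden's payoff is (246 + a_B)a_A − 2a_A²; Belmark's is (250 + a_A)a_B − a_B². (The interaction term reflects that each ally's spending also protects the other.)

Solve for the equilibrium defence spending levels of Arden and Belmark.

106, 178

Expanding Arden's payoff: 246a_A + a_Ba_A − 2a_A².
∂π/∂a_A = 246 + a_B − 4a_A = 0, so a_A = 61.5 + 0.25a_B.
Likewise for Belmark: a_B = 125 + 0.5a_A.
Substituting the second reaction function into the first: a_A = 61.5 + 0.25(125 + 0.5a_A), which gives 0.875a_A = 92.75 ⇒ a_A = 106.
Then a_B = 125 + 0.5·106 = 178.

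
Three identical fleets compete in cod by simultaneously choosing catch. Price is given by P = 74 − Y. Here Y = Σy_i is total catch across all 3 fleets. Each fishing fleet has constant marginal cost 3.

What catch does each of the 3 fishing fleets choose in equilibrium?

A representative fishing fleet's profit is π_i = y_i(74 − Y) − 3y_i, with Y = y_i + Σ_{j≠i} y_j.
First-order condition: 71 − 2y_i − Σ_{j≠i} y_j = 0.
In a symmetric equilibrium every fishing fleet chooses the same y, so Σ_{j≠i} y_j = 2y. The condition becomes 71 − 4y = 0, giving y = 71/4 = 17.75.

17.75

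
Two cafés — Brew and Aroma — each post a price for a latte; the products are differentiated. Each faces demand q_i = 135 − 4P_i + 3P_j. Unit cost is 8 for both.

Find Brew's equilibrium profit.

2580.64

Brew's profit: π = (P_{Brew} − 8)(135 − 4P_{Brew} + 3P_{Aroma}).
∂π/∂P_{Brew} = 167 − 8P_{Brew} + 3P_{Aroma} = 0 ⇒ P_{Brew} = 20.875 + 0.375P_{Aroma}.
Setting P_{Brew} = P_{Aroma} in the reaction function: P_{Brew} = 20.875 + 0.375P_{Brew}, so P_{Brew} = 20.875 / 0.625 = 33.4.
q_{Brew} = 135 − 4·33.4 + 3·33.4 = 101.6.
Profit = (33.4 − 8)·101.6 = 2580.64.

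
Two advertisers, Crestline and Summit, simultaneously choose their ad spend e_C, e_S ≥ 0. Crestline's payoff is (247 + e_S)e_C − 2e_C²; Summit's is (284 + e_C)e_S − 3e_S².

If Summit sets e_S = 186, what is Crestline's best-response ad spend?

Expanding Crestline's payoff: 247e_C + e_Se_C − 2e_C².
∂π/∂e_C = 247 + e_S − 4e_C = 0, so e_C = 61.75 + 0.25e_S.
At e_S = 186: e_C = 61.75 + 0.25·186 = 108.25.

108.25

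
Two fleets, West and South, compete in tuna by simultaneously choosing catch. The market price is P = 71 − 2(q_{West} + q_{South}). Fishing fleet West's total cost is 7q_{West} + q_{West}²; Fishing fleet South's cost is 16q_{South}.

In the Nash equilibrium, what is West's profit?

159.87

Fishing fleet West's profit: π = q_{West}(71 − 2(q_{West} + q_{South})) − 7q_{West} − q_{West}².
∂π/∂q_{West} = 64 − 6q_{West} − 2q_{South} = 0, so q_{West} = 32/3 − (1/3)q_{South}.
For South: ∂π/∂q_{South} = 55 − 4q_{South} − 2q_{West} = 0 ⇒ q_{South} = 13.75 − 0.5q_{West}.
Substituting the second reaction function into the first: q_{West} = 32/3 − (1/3)(13.75 − 0.5q_{West}), which gives (5/6)q_{West} = 73/12 ⇒ q_{West} = 7.3.
Then q_{South} = 13.75 − 0.5·7.3 = 10.1.
Price P = 71 − 2·17.4 = 36.2.
West's profit: (36.2 − 7)·7.3 − (7.3)² = 159.87.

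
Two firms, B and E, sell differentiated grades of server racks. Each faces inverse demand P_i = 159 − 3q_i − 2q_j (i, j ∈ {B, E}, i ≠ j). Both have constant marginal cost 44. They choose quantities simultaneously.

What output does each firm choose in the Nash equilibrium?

14.375

Firm B's profit: π = q_B(159 − 3q_B − 2q_E) − 44q_B.
∂π/∂q_B = 115 − 6q_B − 2q_E = 0 ⇒ q_B = 115/6 − (1/3)q_E.
The game is symmetric, so in equilibrium q_E = q_B: the reaction function gives (4/3)q_B = 115/6, hence q_B = 14.375.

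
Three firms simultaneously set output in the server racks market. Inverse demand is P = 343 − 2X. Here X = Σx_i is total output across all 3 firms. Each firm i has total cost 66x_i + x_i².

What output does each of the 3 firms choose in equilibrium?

27.7

A representative firm's profit is π_i = x_i(343 − 2X) − 66x_i − x_i², with X = x_i + Σ_{j≠i} x_j.
First-order condition: 277 − 6x_i − 2Σ_{j≠i} x_j = 0.
With identical firms, set every x_j = x: then 277 − 6x − 4x = 0, i.e. x = 277/10 = 27.7.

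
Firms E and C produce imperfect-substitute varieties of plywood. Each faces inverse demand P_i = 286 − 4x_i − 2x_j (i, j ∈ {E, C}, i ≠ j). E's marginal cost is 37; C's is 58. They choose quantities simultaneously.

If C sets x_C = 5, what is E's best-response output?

Firm E's profit: π = x_E(286 − 4x_E − 2x_C) − 37x_E.
∂π/∂x_E = 249 − 8x_E − 2x_C = 0 ⇒ x_E = 31.125 − 0.25x_C.
At x_C = 5: x_E = 31.125 − 0.25·5 = 29.875.

29.875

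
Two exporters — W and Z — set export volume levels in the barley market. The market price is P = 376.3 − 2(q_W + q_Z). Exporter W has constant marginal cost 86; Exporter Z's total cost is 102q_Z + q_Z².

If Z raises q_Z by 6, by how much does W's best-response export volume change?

Exporter W's profit: π = q_W(376.3 − 2(q_W + q_Z)) − 86q_W.
∂π/∂q_W = 290.3 − 4q_W − 2q_Z = 0, so q_W = 72.575 − 0.5q_Z.
The reaction-function slope is −0.5, so a 6-unit rise in q_Z moves q_W by −0.5 × 6 = −3. W's best response falls — the actions are strategic substitutes.

-3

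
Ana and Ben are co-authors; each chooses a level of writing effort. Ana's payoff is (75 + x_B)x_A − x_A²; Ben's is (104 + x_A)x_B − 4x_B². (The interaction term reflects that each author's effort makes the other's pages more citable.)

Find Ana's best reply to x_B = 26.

Expanding Ana's payoff: 75x_A + x_Bx_A − x_A².
∂π/∂x_A = 75 + x_B − 2x_A = 0, so x_A = 37.5 + 0.5x_B.
At x_B = 26: x_A = 37.5 + 0.5·26 = 50.5.

50.5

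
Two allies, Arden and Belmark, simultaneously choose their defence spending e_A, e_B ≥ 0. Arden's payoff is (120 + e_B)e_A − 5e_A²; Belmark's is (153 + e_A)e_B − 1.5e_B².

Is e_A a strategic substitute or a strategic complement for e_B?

strategic complements

Expanding Arden's payoff: 120e_A + e_Be_A − 5e_A².
∂π/∂e_A = 120 + e_B − 10e_A = 0, so e_A = 12 + 0.1e_B.
The best-response slope de_A/de_B = 0.1 > 0: the reaction function is upward-sloping, so the choices are strategic complements.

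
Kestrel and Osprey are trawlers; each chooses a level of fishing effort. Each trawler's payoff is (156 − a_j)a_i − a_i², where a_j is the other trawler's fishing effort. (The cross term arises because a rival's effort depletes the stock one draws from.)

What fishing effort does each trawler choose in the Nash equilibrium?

Kestrel's payoff is (156 − a_O)a_K − a_K².
∂π/∂a_K = 156 − a_O − 2a_K = 0, so a_K = 78 − 0.5a_O.
The game is symmetric, so in equilibrium a_O = a_K: the reaction function gives 1.5a_K = 78, hence a_K = 52.

52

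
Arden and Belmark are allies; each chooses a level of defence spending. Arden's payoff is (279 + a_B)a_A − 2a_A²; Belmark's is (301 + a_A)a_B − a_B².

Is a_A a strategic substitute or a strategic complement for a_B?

strategic complements

Expanding Arden's payoff: 279a_A + a_Ba_A − 2a_A².
∂π/∂a_A = 279 + a_B − 4a_A = 0, so a_A = 69.75 + 0.25a_B.
The best-response slope da_A/da_B = 0.25 > 0: the reaction function is upward-sloping, so the choices are strategic complements.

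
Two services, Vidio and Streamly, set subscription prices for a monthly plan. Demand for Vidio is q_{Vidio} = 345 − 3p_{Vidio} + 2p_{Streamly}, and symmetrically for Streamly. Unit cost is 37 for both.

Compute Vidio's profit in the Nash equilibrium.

Vidio's profit: π = (p_{Vidio} − 37)(345 − 3p_{Vidio} + 2p_{Streamly}).
∂π/∂p_{Vidio} = 456 − 6p_{Vidio} + 2p_{Streamly} = 0 ⇒ p_{Vidio} = 76 + (1/3)p_{Streamly}.
By symmetry p_{Streamly} = p_{Vidio}; substituting into the reaction function, (2/3)p_{Vidio} = 76 and p_{Vidio} = 114.
q_{Vidio} = 345 − 3·114 + 2·114 = 231.
Profit = (114 − 37)·231 = 17787.

17787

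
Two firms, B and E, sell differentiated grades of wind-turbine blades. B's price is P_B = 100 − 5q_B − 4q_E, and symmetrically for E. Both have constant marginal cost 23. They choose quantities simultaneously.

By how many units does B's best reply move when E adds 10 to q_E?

Firm B's profit: π = q_B(100 − 5q_B − 4q_E) − 23q_B.
∂π/∂q_B = 77 − 10q_B − 4q_E = 0 ⇒ q_B = 7.7 − 0.4q_E.
The reaction-function slope is −0.4, so a 10-unit rise in q_E moves q_B by −0.4 × 10 = −4. B's best response falls — the actions are strategic substitutes.

-4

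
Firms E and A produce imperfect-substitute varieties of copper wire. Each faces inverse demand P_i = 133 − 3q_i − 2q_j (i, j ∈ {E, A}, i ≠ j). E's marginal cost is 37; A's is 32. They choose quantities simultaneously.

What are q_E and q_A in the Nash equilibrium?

Firm E's profit: π = q_E(133 − 3q_E − 2q_A) − 37q_E.
∂π/∂q_E = 96 − 6q_E − 2q_A = 0 ⇒ q_E = 16 − (1/3)q_A.
Similarly q_A = 101/6 − (1/3)q_E.
Plugging q_A into E's best response: q_E = 16 − (1/3)(101/6 − (1/3)q_E) ⇒ (8/9)q_E = 187/18, so q_E = 11.6875.
Then q_A = 101/6 − (1/3)·11.6875 = 12.9375.

11.6875, 12.9375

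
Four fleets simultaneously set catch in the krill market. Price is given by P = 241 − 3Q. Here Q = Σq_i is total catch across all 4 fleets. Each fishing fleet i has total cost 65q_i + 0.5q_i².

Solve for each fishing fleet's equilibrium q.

A representative fishing fleet's profit is π_i = q_i(241 − 3Q) − 65q_i − 0.5q_i², with Q = q_i + Σ_{j≠i} q_j.
First-order condition: 176 − 7q_i − 3Σ_{j≠i} q_j = 0.
In a symmetric equilibrium every fishing fleet chooses the same q, so Σ_{j≠i} q_j = 3q. The condition becomes 176 − 16q = 0, giving q = 176/16 = 11.

11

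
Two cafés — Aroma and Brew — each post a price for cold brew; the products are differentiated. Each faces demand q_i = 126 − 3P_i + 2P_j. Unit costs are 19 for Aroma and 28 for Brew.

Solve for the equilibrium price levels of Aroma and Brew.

Aroma's profit: π = (P_{Aroma} − 19)(126 − 3P_{Aroma} + 2P_{Brew}).
∂π/∂P_{Aroma} = 183 − 6P_{Aroma} + 2P_{Brew} = 0 ⇒ P_{Aroma} = 30.5 + (1/3)P_{Brew}.
Similarly P_{Brew} = 35 + (1/3)P_{Aroma}.
Plugging P_{Brew} into Aroma's best response: P_{Aroma} = 30.5 + (1/3)(35 + (1/3)P_{Aroma}) ⇒ (8/9)P_{Aroma} = 253/6, so P_{Aroma} = 47.4375.
Then P_{Brew} = 35 + (1/3)·47.4375 = 50.8125.

47.4375, 50.8125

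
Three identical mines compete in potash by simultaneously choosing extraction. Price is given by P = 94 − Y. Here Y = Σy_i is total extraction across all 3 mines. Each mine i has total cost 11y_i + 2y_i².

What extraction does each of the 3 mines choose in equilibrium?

10.375

A representative mine's profit is π_i = y_i(94 − Y) − 11y_i − 2y_i², with Y = y_i + Σ_{j≠i} y_j.
First-order condition: 83 − 6y_i − Σ_{j≠i} y_j = 0.
With identical mines, set every y_j = y: then 83 − 6y − 2y = 0, i.e. y = 83/8 = 10.375.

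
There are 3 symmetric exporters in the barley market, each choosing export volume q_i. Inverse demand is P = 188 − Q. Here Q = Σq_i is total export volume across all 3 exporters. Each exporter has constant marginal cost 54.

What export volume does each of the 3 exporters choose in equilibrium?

A representative exporter's profit is π_i = q_i(188 − Q) − 54q_i, with Q = q_i + Σ_{j≠i} q_j.
First-order condition: 134 − 2q_i − Σ_{j≠i} q_j = 0.
In a symmetric equilibrium every exporter chooses the same q, so Σ_{j≠i} q_j = 2q. The condition becomes 134 − 4q = 0, giving q = 134/4 = 33.5.

33.5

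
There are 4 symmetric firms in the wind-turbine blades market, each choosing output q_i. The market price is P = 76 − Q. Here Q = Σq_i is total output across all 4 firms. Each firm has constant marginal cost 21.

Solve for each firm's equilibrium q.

A representative firm's profit is π_i = q_i(76 − Q) − 21q_i, with Q = q_i + Σ_{j≠i} q_j.
First-order condition: 55 − 2q_i − Σ_{j≠i} q_j = 0.
In a symmetric equilibrium every firm chooses the same q, so Σ_{j≠i} q_j = 3q. The condition becomes 55 − 5q = 0, giving q = 55/5 = 11.

11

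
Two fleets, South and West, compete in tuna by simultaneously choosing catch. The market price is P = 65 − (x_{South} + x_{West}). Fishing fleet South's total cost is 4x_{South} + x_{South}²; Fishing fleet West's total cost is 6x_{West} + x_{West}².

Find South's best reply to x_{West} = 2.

14.75

Fishing fleet South's profit: π = x_{South}(65 − (x_{South} + x_{West})) − 4x_{South} − x_{South}².
∂π/∂x_{South} = 61 − 4x_{South} − x_{West} = 0, so x_{South} = 15.25 − 0.25x_{West}.
At x_{West} = 2: x_{South} = 15.25 − 0.25·2 = 14.75.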